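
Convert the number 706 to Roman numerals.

Convert 706 to Roman numerals:
  706 contains 1×500 (D)
  206 contains 2×100 (CC)
  6 contains 1×5 (V)
  1 contains 1×1 (I)

DCCVI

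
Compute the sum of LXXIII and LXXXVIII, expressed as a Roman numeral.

LXXIII = 73
LXXXVIII = 88
73 + 88 = 161

CLXI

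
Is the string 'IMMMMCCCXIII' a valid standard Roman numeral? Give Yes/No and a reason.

'IMMMMCCCXIII': More than 3 consecutive M's

No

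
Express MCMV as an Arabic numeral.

MCMV: M=1000, CM=900, V=5
1000 + 900 + 5 = 1905

1905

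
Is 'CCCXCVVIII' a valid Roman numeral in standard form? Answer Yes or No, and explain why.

'CCCXCVVIII': V should not appear more than once

No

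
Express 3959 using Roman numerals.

Convert 3959 to Roman numerals:
  3959 contains 3×1000 (MMM)
  959 contains 1×900 (CM)
  59 contains 1×50 (L)
  9 contains 1×9 (IX)

MMMCMLIX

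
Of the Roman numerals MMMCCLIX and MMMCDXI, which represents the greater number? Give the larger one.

MMMCCLIX = 3259
MMMCDXI = 3411
3411 is larger

MMMCDXI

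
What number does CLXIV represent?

CLXIV: C=100, L=50, X=10, IV=4
100 + 50 + 10 + 4 = 164

164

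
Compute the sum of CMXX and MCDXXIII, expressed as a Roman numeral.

CMXX = 920
MCDXXIII = 1423
920 + 1423 = 2343

MMCCCXLIII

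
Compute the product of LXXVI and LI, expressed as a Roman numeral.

LXXVI = 76
LI = 51
76 × 51 = 3876

MMMDCCCLXXVI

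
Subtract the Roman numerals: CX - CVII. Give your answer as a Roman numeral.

CX = 110
CVII = 107
110 - 107 = 3

III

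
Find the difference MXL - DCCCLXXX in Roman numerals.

MXL = 1040
DCCCLXXX = 880
1040 - 880 = 160

CLX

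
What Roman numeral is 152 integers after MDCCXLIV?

MDCCXLIV = 1744
1744 + 152 = 1896

MDCCCXCVI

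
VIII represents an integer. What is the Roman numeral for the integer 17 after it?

VIII = 8
8 + 17 = 25

XXV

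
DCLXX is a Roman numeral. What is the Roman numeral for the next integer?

DCLXX = 670; next is 671

DCLXXI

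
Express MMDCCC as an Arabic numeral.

MMDCCC: M=1000, M=1000, D=500, C=100, C=100, C=100
1000 + 1000 + 500 + 100 + 100 + 100 = 2800

2800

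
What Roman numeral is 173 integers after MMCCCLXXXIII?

MMCCCLXXXIII = 2383
2383 + 173 = 2556

MMDLVI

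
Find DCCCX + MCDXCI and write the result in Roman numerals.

DCCCX = 810
MCDXCI = 1491
810 + 1491 = 2301

MMCCCI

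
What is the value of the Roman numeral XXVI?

XXVI: X=10, X=10, V=5, I=1
10 + 10 + 5 + 1 = 26

26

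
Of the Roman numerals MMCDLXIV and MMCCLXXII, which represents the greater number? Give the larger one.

MMCDLXIV = 2464
MMCCLXXII = 2272
2464 is larger

MMCDLXIV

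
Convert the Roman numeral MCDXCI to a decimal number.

MCDXCI: M=1000, CD=400, XC=90, I=1
1000 + 400 + 90 + 1 = 1491

1491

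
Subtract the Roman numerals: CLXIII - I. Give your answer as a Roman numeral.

CLXIII = 163
I = 1
163 - 1 = 162

CLXII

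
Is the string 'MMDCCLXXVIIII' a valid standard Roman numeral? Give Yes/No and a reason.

'MMDCCLXXVIIII': More than 3 consecutive I's

No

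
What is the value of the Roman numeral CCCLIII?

CCCLIII: C=100, C=100, C=100, L=50, I=1, I=1, I=1
100 + 100 + 100 + 50 + 1 + 1 + 1 = 353

353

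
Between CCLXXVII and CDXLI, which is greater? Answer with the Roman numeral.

CCLXXVII = 277
CDXLI = 441
441 is larger

CDXLI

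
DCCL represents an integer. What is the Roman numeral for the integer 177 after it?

DCCL = 750
750 + 177 = 927

CMXXVII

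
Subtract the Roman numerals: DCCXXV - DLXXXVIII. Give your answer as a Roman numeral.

DCCXXV = 725
DLXXXVIII = 588
725 - 588 = 137

CXXXVII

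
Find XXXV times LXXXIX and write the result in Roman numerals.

XXXV = 35
LXXXIX = 89
35 × 89 = 3115

MMMCXV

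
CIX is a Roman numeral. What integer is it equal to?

CIX: C=100, IX=9
100 + 9 = 109

109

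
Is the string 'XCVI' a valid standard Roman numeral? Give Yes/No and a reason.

'XCVI': Check the rules: uses only the symbols I, V, X, L, C, D, M; no symbol is repeated more than three times in a row; V, L and D each appear at most once; the only place a smaller symbol precedes a larger one is the allowed subtractive pair XC, the symbol right after such a pair (if any) is smaller than the pair's first symbol, and otherwise the values never increase from left to right. Value: XC (90) + V (5) + I (1) = 96. So it is a valid standard Roman numeral.

Yes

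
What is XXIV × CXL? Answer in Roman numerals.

XXIV = 24
CXL = 140
24 × 140 = 3360

MMMCCCLX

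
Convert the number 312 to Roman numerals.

Convert 312 to Roman numerals:
  312 contains 3×100 (CCC)
  12 contains 1×10 (X)
  2 contains 2×1 (II)

CCCXII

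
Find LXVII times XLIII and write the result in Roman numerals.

LXVII = 67
XLIII = 43
67 × 43 = 2881

MMDCCCLXXXI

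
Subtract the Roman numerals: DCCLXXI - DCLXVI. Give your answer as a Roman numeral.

DCCLXXI = 771
DCLXVI = 666
771 - 666 = 105

CV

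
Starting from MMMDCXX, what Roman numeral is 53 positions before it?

MMMDCXX = 3620
3620 - 53 = 3567

MMMDLXVII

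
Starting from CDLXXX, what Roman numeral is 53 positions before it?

CDLXXX = 480
480 - 53 = 427

CDXXVII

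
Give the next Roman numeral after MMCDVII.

MMCDVII = 2407, so the next integer is 2407 + 1 = 2408

MMCDVIII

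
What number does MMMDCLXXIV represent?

MMMDCLXXIV: M=1000, M=1000, M=1000, D=500, C=100, L=50, X=10, X=10, IV=4
1000 + 1000 + 1000 + 500 + 100 + 50 + 10 + 10 + 4 = 3674

3674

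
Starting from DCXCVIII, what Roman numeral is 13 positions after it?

DCXCVIII = 698
698 + 13 = 711

DCCXI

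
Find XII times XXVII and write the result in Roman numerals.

XII = 12
XXVII = 27
12 × 27 = 324

CCCXXIV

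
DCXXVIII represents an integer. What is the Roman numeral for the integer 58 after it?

DCXXVIII = 628
628 + 58 = 686

DCLXXXVI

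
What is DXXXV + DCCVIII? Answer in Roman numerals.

DXXXV = 535
DCCVIII = 708
535 + 708 = 1243

MCCXLIII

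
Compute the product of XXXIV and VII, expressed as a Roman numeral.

XXXIV = 34
VII = 7
34 × 7 = 238

CCXXXVIII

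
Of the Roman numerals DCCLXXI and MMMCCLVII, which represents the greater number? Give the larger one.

DCCLXXI = 771
MMMCCLVII = 3257
3257 is larger

MMMCCLVII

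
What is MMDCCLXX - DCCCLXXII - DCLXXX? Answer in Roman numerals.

MMDCCLXX = 2770, DCCCLXXII = 872, DCLXXX = 680
2770 - 872 = 1898
1898 - 680 = 1218

MCCXVIII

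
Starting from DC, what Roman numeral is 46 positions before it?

DC = 600
600 - 46 = 554

DLIV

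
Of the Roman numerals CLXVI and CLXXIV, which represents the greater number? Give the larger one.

CLXVI = 166
CLXXIV = 174
174 is larger

CLXXIV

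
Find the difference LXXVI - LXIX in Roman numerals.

LXXVI = 76
LXIX = 69
76 - 69 = 7

VII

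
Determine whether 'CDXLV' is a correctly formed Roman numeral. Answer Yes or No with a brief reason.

'CDXLV': Check the rules: uses only the symbols I, V, X, L, C, D, M; no symbol is repeated more than three times in a row; V, L and D each appear at most once; the only places a smaller symbol precedes a larger one are the allowed subtractive pairs CD, XL, the symbol right after such a pair (if any) is smaller than the pair's first symbol, and otherwise the values never increase from left to right. Value: CD (400) + XL (40) + V (5) = 445. So it is a valid standard Roman numeral.

Yes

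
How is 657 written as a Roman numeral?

Convert 657 to Roman numerals:
  657 contains 1×500 (D)
  157 contains 1×100 (C)
  57 contains 1×50 (L)
  7 contains 1×5 (V)
  2 contains 2×1 (II)

DCLVII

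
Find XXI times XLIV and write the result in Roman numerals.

XXI = 21
XLIV = 44
21 × 44 = 924

CMXXIV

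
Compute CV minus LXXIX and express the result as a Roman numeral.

CV = 105
LXXIX = 79
105 - 79 = 26

XXVI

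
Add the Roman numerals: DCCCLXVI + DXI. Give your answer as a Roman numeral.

DCCCLXVI = 866
DXI = 511
866 + 511 = 1377

MCCCLXXVII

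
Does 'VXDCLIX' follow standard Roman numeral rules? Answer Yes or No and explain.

'VXDCLIX': Invalid subtractive combination: VX

No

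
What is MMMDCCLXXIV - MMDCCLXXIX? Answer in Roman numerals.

MMMDCCLXXIV = 3774
MMDCCLXXIX = 2779
3774 - 2779 = 995

CMXCV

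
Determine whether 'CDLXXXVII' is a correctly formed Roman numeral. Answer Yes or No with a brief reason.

'CDLXXXVII': Check the rules: uses only the symbols I, V, X, L, C, D, M; no symbol is repeated more than three times in a row; V, L and D each appear at most once; the only place a smaller symbol precedes a larger one is the allowed subtractive pair CD, the symbol right after such a pair (if any) is smaller than the pair's first symbol, and otherwise the values never increase from left to right. Value: CD (400) + L (50) + X (10) + X (10) + X (10) + V (5) + I (1) + I (1) = 487. So it is a valid standard Roman numeral.

Yes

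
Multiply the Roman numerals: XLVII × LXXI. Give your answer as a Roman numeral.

XLVII = 47
LXXI = 71
47 × 71 = 3337

MMMCCCXXXVII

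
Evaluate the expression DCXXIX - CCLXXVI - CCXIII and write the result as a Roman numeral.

DCXXIX = 629, CCLXXVI = 276, CCXIII = 213
629 - 276 = 353
353 - 213 = 140

CXL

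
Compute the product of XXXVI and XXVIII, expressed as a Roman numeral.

XXXVI = 36
XXVIII = 28
36 × 28 = 1008

MVIII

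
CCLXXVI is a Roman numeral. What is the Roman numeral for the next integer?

CCLXXVI = 276; next is 277

CCLXXVII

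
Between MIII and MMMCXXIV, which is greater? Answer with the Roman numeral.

MIII = 1003
MMMCXXIV = 3124
3124 is larger

MMMCXXIV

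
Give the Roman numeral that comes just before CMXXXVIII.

CMXXXVIII = 938; previous is 937

CMXXXVII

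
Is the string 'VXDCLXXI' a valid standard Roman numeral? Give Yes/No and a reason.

'VXDCLXXI': Invalid subtractive combination: VX

No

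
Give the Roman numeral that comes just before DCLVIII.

DCLVIII = 658; previous is 657

DCLVII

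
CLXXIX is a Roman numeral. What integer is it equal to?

CLXXIX: C=100, L=50, X=10, X=10, IX=9
100 + 50 + 10 + 10 + 9 = 179

179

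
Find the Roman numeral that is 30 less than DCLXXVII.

DCLXXVII = 677
677 - 30 = 647

DCXLVII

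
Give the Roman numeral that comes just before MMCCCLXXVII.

MMCCCLXXVII = 2377, so the previous integer is 2377 - 1 = 2376

MMCCCLXXVI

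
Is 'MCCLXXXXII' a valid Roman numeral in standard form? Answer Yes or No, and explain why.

'MCCLXXXXII': More than 3 consecutive X's

No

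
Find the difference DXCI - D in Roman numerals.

DXCI = 591
D = 500
591 - 500 = 91

XCI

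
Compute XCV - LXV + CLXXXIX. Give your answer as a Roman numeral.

XCV = 95, LXV = 65, CLXXXIX = 189
95 - 65 = 30
30 + 189 = 219

CCXIX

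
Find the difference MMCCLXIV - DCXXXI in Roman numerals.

MMCCLXIV = 2264
DCXXXI = 631
2264 - 631 = 1633

MDCXXXIII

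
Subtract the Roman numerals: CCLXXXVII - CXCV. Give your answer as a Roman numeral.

CCLXXXVII = 287
CXCV = 195
287 - 195 = 92

XCII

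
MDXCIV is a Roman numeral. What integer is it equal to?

MDXCIV: M=1000, D=500, XC=90, IV=4
1000 + 500 + 90 + 4 = 1594

1594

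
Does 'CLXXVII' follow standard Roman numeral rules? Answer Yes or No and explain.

'CLXXVII': Check the rules: uses only the symbols I, V, X, L, C, D, M; no symbol is repeated more than three times in a row; V, L and D each appear at most once; no smaller symbol precedes a larger one (values never increase from left to right). Value: C (100) + L (50) + X (10) + X (10) + V (5) + I (1) + I (1) = 177. So it is a valid standard Roman numeral.

Yes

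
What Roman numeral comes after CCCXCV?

CCCXCV = 395; next is 396

CCCXCVI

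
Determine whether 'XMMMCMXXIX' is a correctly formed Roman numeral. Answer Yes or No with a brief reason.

'XMMMCMXXIX': Invalid subtractive combination: XM

No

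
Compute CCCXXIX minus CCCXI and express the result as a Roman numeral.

CCCXXIX = 329
CCCXI = 311
329 - 311 = 18

XVIII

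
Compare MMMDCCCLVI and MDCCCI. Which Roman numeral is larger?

MMMDCCCLVI = 3856
MDCCCI = 1801
3856 is larger

MMMDCCCLVI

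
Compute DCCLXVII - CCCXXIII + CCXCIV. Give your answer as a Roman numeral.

DCCLXVII = 767, CCCXXIII = 323, CCXCIV = 294
767 - 323 = 444
444 + 294 = 738

DCCXXXVIII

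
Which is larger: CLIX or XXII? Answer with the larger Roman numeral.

CLIX = 159
XXII = 22
159 is larger

CLIX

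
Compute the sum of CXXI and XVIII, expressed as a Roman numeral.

CXXI = 121
XVIII = 18
121 + 18 = 139

CXXXIX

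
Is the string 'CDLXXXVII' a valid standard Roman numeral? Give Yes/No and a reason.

'CDLXXXVII': Check the rules: uses only the symbols I, V, X, L, C, D, M; no symbol is repeated more than three times in a row; V, L and D each appear at most once; the only place a smaller symbol precedes a larger one is the allowed subtractive pair CD, the symbol right after such a pair (if any) is smaller than the pair's first symbol, and otherwise the values never increase from left to right. Value: CD (400) + L (50) + X (10) + X (10) + X (10) + V (5) + I (1) + I (1) = 487. So it is a valid standard Roman numeral.

Yes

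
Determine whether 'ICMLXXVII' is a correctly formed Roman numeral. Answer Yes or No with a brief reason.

'ICMLXXVII': Invalid subtractive combination: IC

No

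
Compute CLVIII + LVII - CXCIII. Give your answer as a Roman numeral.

CLVIII = 158, LVII = 57, CXCIII = 193
158 + 57 = 215
215 - 193 = 22

XXII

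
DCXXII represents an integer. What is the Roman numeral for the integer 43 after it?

DCXXII = 622
622 + 43 = 665

DCLXV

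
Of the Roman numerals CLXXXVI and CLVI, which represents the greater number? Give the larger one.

CLXXXVI = 186
CLVI = 156
186 is larger

CLXXXVI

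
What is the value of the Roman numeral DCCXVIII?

DCCXVIII: D=500, C=100, C=100, X=10, V=5, I=1, I=1, I=1
500 + 100 + 100 + 10 + 5 + 1 + 1 + 1 = 718

718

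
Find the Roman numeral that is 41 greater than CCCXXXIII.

CCCXXXIII = 333
333 + 41 = 374

CCCLXXIV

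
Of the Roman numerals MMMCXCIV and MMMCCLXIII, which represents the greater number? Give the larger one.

MMMCXCIV = 3194
MMMCCLXIII = 3263
3263 is larger

MMMCCLXIII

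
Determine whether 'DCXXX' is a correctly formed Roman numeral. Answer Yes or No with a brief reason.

'DCXXX': Check the rules: uses only the symbols I, V, X, L, C, D, M; no symbol is repeated more than three times in a row; V, L and D each appear at most once; no smaller symbol precedes a larger one (values never increase from left to right). Value: D (500) + C (100) + X (10) + X (10) + X (10) = 630. So it is a valid standard Roman numeral.

Yes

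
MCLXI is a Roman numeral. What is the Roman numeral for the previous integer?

MCLXI = 1161, so the previous integer is 1161 - 1 = 1160

MCLX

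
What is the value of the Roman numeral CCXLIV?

CCXLIV: C=100, C=100, XL=40, IV=4
100 + 100 + 40 + 4 = 244

244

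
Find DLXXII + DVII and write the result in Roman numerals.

DLXXII = 572
DVII = 507
572 + 507 = 1079

MLXXIX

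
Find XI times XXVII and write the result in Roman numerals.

XI = 11
XXVII = 27
11 × 27 = 297

CCXCVII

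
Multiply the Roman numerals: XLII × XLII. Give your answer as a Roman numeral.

XLII = 42
XLII = 42
42 × 42 = 1764

MDCCLXIV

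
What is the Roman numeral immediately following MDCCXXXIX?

MDCCXXXIX = 1739, so the next integer is 1739 + 1 = 1740

MDCCXL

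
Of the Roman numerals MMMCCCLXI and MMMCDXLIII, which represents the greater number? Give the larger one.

MMMCCCLXI = 3361
MMMCDXLIII = 3443
3443 is larger

MMMCDXLIII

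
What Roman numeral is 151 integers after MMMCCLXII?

MMMCCLXII = 3262
3262 + 151 = 3413

MMMCDXIII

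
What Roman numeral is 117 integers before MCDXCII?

MCDXCII = 1492
1492 - 117 = 1375

MCCCLXXV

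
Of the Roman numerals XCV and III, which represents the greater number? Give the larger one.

XCV = 95
III = 3
95 is larger

XCV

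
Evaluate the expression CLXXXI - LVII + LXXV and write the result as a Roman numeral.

CLXXXI = 181, LVII = 57, LXXV = 75
181 - 57 = 124
124 + 75 = 199

CXCIX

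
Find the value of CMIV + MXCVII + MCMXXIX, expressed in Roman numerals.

CMIV = 904, MXCVII = 1097, MCMXXIX = 1929
904 + 1097 = 2001
2001 + 1929 = 3930

MMMCMXXX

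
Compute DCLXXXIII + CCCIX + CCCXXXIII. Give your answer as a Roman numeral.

DCLXXXIII = 683, CCCIX = 309, CCCXXXIII = 333
683 + 309 = 992
992 + 333 = 1325

MCCCXXV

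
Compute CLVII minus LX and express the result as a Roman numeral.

CLVII = 157
LX = 60
157 - 60 = 97

XCVII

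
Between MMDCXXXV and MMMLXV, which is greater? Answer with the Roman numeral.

MMDCXXXV = 2635
MMMLXV = 3065
3065 is larger

MMMLXV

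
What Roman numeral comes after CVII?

CVII = 107; next is 108

CVIII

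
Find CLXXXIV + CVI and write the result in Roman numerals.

CLXXXIV = 184
CVI = 106
184 + 106 = 290

CCXC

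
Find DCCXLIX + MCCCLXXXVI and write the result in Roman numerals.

DCCXLIX = 749
MCCCLXXXVI = 1386
749 + 1386 = 2135

MMCXXXV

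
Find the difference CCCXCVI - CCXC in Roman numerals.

CCCXCVI = 396
CCXC = 290
396 - 290 = 106

CVI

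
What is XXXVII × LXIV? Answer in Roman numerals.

XXXVII = 37
LXIV = 64
37 × 64 = 2368

MMCCCLXVIII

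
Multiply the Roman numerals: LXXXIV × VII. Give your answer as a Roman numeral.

LXXXIV = 84
VII = 7
84 × 7 = 588

DLXXXVIII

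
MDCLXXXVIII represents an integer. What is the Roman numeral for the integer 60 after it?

MDCLXXXVIII = 1688
1688 + 60 = 1748

MDCCXLVIII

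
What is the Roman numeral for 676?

Convert 676 to Roman numerals:
  676 contains 1×500 (D)
  176 contains 1×100 (C)
  76 contains 1×50 (L)
  26 contains 2×10 (XX)
  6 contains 1×5 (V)
  1 contains 1×1 (I)

DCLXXVI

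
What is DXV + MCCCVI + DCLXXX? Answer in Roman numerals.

DXV = 515, MCCCVI = 1306, DCLXXX = 680
515 + 1306 = 1821
1821 + 680 = 2501

MMDI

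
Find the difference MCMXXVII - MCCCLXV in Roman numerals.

MCMXXVII = 1927
MCCCLXV = 1365
1927 - 1365 = 562

DLXII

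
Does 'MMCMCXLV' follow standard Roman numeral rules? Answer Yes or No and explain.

'MMCMCXLV': C cannot come right after the subtractive pair CM: once C is subtracted in CM, the next symbol must be smaller than C

No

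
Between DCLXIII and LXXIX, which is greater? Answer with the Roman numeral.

DCLXIII = 663
LXXIX = 79
663 is larger

DCLXIII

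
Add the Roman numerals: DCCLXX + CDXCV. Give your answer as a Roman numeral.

DCCLXX = 770
CDXCV = 495
770 + 495 = 1265

MCCLXV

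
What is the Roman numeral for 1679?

Convert 1679 to Roman numerals:
  1679 contains 1×1000 (M)
  679 contains 1×500 (D)
  179 contains 1×100 (C)
  79 contains 1×50 (L)
  29 contains 2×10 (XX)
  9 contains 1×9 (IX)

MDCLXXIX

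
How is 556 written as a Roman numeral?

Convert 556 to Roman numerals:
  556 contains 1×500 (D)
  56 contains 1×50 (L)
  6 contains 1×5 (V)
  1 contains 1×1 (I)

DLVI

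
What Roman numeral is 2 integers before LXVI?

LXVI = 66
66 - 2 = 64

LXIV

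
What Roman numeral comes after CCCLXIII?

CCCLXIII = 363, so the next integer is 363 + 1 = 364

CCCLXIV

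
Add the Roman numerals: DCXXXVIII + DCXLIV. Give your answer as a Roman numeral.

DCXXXVIII = 638
DCXLIV = 644
638 + 644 = 1282

MCCLXXXII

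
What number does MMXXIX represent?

MMXXIX: M=1000, M=1000, X=10, X=10, IX=9
1000 + 1000 + 10 + 10 + 9 = 2029

2029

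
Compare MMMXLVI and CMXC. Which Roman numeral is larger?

MMMXLVI = 3046
CMXC = 990
3046 is larger

MMMXLVI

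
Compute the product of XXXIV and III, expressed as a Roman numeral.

XXXIV = 34
III = 3
34 × 3 = 102

CII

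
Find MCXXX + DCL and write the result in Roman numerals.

MCXXX = 1130
DCL = 650
1130 + 650 = 1780

MDCCLXXX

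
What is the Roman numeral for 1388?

Convert 1388 to Roman numerals:
  1388 contains 1×1000 (M)
  388 contains 3×100 (CCC)
  88 contains 1×50 (L)
  38 contains 3×10 (XXX)
  8 contains 1×5 (V)
  3 contains 3×1 (III)

MCCCLXXXVIII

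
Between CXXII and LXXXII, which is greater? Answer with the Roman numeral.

CXXII = 122
LXXXII = 82
122 is larger

CXXII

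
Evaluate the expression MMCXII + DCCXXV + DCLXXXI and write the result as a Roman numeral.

MMCXII = 2112, DCCXXV = 725, DCLXXXI = 681
2112 + 725 = 2837
2837 + 681 = 3518

MMMDXVIII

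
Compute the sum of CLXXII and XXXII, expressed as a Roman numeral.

CLXXII = 172
XXXII = 32
172 + 32 = 204

CCIV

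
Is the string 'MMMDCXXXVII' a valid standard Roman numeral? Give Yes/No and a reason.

'MMMDCXXXVII': Check the rules: uses only the symbols I, V, X, L, C, D, M; no symbol is repeated more than three times in a row; V, L and D each appear at most once; no smaller symbol precedes a larger one (values never increase from left to right). Value: M (1000) + M (1000) + M (1000) + D (500) + C (100) + X (10) + X (10) + X (10) + V (5) + I (1) + I (1) = 3637. So it is a valid standard Roman numeral.

Yes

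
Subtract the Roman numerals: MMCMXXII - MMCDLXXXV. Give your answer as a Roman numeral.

MMCMXXII = 2922
MMCDLXXXV = 2485
2922 - 2485 = 437

CDXXXVII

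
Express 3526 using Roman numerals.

Convert 3526 to Roman numerals:
  3526 contains 3×1000 (MMM)
  526 contains 1×500 (D)
  26 contains 2×10 (XX)
  6 contains 1×5 (V)
  1 contains 1×1 (I)

MMMDXXVI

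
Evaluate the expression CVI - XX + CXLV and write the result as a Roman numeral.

CVI = 106, XX = 20, CXLV = 145
106 - 20 = 86
86 + 145 = 231

CCXXXI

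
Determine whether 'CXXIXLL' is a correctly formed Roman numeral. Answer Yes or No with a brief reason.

'CXXIXLL': L should not appear more than once

No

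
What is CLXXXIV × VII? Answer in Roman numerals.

CLXXXIV = 184
VII = 7
184 × 7 = 1288

MCCLXXXVIII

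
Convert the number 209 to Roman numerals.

Convert 209 to Roman numerals:
  209 contains 2×100 (CC)
  9 contains 1×9 (IX)

CCIX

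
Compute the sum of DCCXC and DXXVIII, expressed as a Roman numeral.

DCCXC = 790
DXXVIII = 528
790 + 528 = 1318

MCCCXVIII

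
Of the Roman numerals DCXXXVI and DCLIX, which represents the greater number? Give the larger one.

DCXXXVI = 636
DCLIX = 659
659 is larger

DCLIX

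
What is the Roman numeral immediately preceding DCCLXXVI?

DCCLXXVI = 776; previous is 775

DCCLXXV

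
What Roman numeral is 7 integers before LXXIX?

LXXIX = 79
79 - 7 = 72

LXXII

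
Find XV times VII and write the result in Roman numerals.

XV = 15
VII = 7
15 × 7 = 105

CV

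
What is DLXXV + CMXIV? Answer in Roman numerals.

DLXXV = 575
CMXIV = 914
575 + 914 = 1489

MCDLXXXIX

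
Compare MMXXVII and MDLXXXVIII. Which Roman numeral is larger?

MMXXVII = 2027
MDLXXXVIII = 1588
2027 is larger

MMXXVII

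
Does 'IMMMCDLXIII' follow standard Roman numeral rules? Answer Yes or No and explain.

'IMMMCDLXIII': Invalid subtractive combination: IM

No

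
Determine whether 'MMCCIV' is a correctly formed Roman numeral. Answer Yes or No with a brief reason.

'MMCCIV': Check the rules: uses only the symbols I, V, X, L, C, D, M; no symbol is repeated more than three times in a row; V, L and D each appear at most once; the only place a smaller symbol precedes a larger one is the allowed subtractive pair IV, the symbol right after such a pair (if any) is smaller than the pair's first symbol, and otherwise the values never increase from left to right. Value: M (1000) + M (1000) + C (100) + C (100) + IV (4) = 2204. So it is a valid standard Roman numeral.

Yes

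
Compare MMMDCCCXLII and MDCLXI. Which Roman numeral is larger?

MMMDCCCXLII = 3842
MDCLXI = 1661
3842 is larger

MMMDCCCXLII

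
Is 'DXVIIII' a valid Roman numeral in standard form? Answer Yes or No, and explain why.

'DXVIIII': More than 3 consecutive I's

No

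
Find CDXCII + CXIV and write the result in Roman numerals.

CDXCII = 492
CXIV = 114
492 + 114 = 606

DCVI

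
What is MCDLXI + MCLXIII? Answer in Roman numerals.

MCDLXI = 1461
MCLXIII = 1163
1461 + 1163 = 2624

MMDCXXIV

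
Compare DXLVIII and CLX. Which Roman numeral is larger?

DXLVIII = 548
CLX = 160
548 is larger

DXLVIII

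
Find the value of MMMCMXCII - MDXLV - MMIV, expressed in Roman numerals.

MMMCMXCII = 3992, MDXLV = 1545, MMIV = 2004
3992 - 1545 = 2447
2447 - 2004 = 443

CDXLIII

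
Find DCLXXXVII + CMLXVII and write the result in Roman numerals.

DCLXXXVII = 687
CMLXVII = 967
687 + 967 = 1654

MDCLIV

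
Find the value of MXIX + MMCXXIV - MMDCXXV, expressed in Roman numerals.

MXIX = 1019, MMCXXIV = 2124, MMDCXXV = 2625
1019 + 2124 = 3143
3143 - 2625 = 518

DXVIII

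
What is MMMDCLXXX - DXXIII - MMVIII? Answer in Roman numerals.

MMMDCLXXX = 3680, DXXIII = 523, MMVIII = 2008
3680 - 523 = 3157
3157 - 2008 = 1149

MCXLIX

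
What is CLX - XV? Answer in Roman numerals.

CLX = 160
XV = 15
160 - 15 = 145

CXLV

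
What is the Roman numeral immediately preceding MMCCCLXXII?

MMCCCLXXII = 2372; previous is 2371

MMCCCLXXI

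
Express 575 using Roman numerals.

Convert 575 to Roman numerals:
  575 contains 1×500 (D)
  75 contains 1×50 (L)
  25 contains 2×10 (XX)
  5 contains 1×5 (V)

DLXXV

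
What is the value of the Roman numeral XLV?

XLV: XL=40, V=5
40 + 5 = 45

45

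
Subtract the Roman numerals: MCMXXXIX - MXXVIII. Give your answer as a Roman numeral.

MCMXXXIX = 1939
MXXVIII = 1028
1939 - 1028 = 911

CMXI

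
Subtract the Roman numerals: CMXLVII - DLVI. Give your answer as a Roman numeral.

CMXLVII = 947
DLVI = 556
947 - 556 = 391

CCCXCI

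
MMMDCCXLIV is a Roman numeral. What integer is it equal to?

MMMDCCXLIV: M=1000, M=1000, M=1000, D=500, C=100, C=100, XL=40, IV=4
1000 + 1000 + 1000 + 500 + 100 + 100 + 40 + 4 = 3744

3744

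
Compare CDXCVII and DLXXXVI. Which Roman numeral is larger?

CDXCVII = 497
DLXXXVI = 586
586 is larger

DLXXXVI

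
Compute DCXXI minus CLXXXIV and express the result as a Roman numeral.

DCXXI = 621
CLXXXIV = 184
621 - 184 = 437

CDXXXVII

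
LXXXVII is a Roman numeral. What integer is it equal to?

LXXXVII: L=50, X=10, X=10, X=10, V=5, I=1, I=1
50 + 10 + 10 + 10 + 5 + 1 + 1 = 87

87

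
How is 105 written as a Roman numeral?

Convert 105 to Roman numerals:
  105 contains 1×100 (C)
  5 contains 1×5 (V)

CV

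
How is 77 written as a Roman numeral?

Convert 77 to Roman numerals:
  77 contains 1×50 (L)
  27 contains 2×10 (XX)
  7 contains 1×5 (V)
  2 contains 2×1 (II)

LXXVII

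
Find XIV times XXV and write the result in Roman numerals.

XIV = 14
XXV = 25
14 × 25 = 350

CCCL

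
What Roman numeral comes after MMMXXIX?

MMMXXIX = 3029; next is 3030

MMMXXX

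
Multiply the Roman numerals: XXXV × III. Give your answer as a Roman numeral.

XXXV = 35
III = 3
35 × 3 = 105

CV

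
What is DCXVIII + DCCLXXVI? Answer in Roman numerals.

DCXVIII = 618
DCCLXXVI = 776
618 + 776 = 1394

MCCCXCIV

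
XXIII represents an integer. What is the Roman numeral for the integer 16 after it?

XXIII = 23
23 + 16 = 39

XXXIX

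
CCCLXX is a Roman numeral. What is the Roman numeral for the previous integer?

CCCLXX = 370, so the previous integer is 370 - 1 = 369

CCCLXIX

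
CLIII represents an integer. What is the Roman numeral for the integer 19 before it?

CLIII = 153
153 - 19 = 134

CXXXIV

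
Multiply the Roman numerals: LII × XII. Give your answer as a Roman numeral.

LII = 52
XII = 12
52 × 12 = 624

DCXXIV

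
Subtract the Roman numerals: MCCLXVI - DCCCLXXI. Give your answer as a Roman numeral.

MCCLXVI = 1266
DCCCLXXI = 871
1266 - 871 = 395

CCCXCV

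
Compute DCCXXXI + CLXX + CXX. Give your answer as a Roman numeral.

DCCXXXI = 731, CLXX = 170, CXX = 120
731 + 170 = 901
901 + 120 = 1021

MXXI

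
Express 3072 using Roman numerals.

Convert 3072 to Roman numerals:
  3072 contains 3×1000 (MMM)
  72 contains 1×50 (L)
  22 contains 2×10 (XX)
  2 contains 2×1 (II)

MMMLXXII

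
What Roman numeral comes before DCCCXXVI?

DCCCXXVI = 826, so the previous integer is 826 - 1 = 825

DCCCXXV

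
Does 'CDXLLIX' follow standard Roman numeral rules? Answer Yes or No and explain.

'CDXLLIX': L should not appear more than once

No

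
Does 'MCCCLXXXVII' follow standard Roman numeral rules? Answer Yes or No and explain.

'MCCCLXXXVII': Check the rules: uses only the symbols I, V, X, L, C, D, M; no symbol is repeated more than three times in a row; V, L and D each appear at most once; no smaller symbol precedes a larger one (values never increase from left to right). Value: M (1000) + C (100) + C (100) + C (100) + L (50) + X (10) + X (10) + X (10) + V (5) + I (1) + I (1) = 1387. So it is a valid standard Roman numeral.

Yes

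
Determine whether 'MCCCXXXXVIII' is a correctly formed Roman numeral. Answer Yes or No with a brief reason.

'MCCCXXXXVIII': More than 3 consecutive X's

No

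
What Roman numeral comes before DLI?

DLI = 551, so the previous integer is 551 - 1 = 550

DL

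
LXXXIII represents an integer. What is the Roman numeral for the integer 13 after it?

LXXXIII = 83
83 + 13 = 96

XCVI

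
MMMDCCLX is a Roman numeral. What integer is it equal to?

MMMDCCLX: M=1000, M=1000, M=1000, D=500, C=100, C=100, L=50, X=10
1000 + 1000 + 1000 + 500 + 100 + 100 + 50 + 10 = 3760

3760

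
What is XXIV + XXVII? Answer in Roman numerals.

XXIV = 24
XXVII = 27
24 + 27 = 51

LI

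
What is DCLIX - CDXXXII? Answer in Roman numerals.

DCLIX = 659
CDXXXII = 432
659 - 432 = 227

CCXXVII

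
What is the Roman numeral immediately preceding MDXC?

MDXC = 1590; previous is 1589

MDLXXXIX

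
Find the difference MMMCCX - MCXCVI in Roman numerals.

MMMCCX = 3210
MCXCVI = 1196
3210 - 1196 = 2014

MMXIV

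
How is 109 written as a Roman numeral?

Convert 109 to Roman numerals:
  109 contains 1×100 (C)
  9 contains 1×9 (IX)

CIX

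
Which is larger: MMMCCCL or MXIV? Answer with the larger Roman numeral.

MMMCCCL = 3350
MXIV = 1014
3350 is larger

MMMCCCL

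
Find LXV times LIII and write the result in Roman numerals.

LXV = 65
LIII = 53
65 × 53 = 3445

MMMCDXLV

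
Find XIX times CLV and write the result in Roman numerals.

XIX = 19
CLV = 155
19 × 155 = 2945

MMCMXLV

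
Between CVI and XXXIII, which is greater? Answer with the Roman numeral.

CVI = 106
XXXIII = 33
106 is larger

CVI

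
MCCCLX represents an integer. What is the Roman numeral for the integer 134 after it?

MCCCLX = 1360
1360 + 134 = 1494

MCDXCIV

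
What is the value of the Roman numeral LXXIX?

LXXIX: L=50, X=10, X=10, IX=9
50 + 10 + 10 + 9 = 79

79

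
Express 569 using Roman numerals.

Convert 569 to Roman numerals:
  569 contains 1×500 (D)
  69 contains 1×50 (L)
  19 contains 1×10 (X)
  9 contains 1×9 (IX)

DLXIX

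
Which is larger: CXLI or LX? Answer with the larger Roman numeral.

CXLI = 141
LX = 60
141 is larger

CXLI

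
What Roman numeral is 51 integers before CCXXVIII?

CCXXVIII = 228
228 - 51 = 177

CLXXVII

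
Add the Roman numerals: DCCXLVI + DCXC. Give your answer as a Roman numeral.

DCCXLVI = 746
DCXC = 690
746 + 690 = 1436

MCDXXXVI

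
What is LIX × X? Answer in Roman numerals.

LIX = 59
X = 10
59 × 10 = 590

DXC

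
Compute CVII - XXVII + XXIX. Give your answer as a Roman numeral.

CVII = 107, XXVII = 27, XXIX = 29
107 - 27 = 80
80 + 29 = 109

CIX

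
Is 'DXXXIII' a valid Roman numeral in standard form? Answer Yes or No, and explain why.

'DXXXIII': Check the rules: uses only the symbols I, V, X, L, C, D, M; no symbol is repeated more than three times in a row; V, L and D each appear at most once; no smaller symbol precedes a larger one (values never increase from left to right). Value: D (500) + X (10) + X (10) + X (10) + I (1) + I (1) + I (1) = 533. So it is a valid standard Roman numeral.

Yes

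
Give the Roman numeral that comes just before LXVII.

LXVII = 67; previous is 66

LXVI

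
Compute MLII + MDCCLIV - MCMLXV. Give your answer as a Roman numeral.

MLII = 1052, MDCCLIV = 1754, MCMLXV = 1965
1052 + 1754 = 2806
2806 - 1965 = 841

DCCCXLI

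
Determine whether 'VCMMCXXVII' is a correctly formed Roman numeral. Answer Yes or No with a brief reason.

'VCMMCXXVII': V should not appear more than once

No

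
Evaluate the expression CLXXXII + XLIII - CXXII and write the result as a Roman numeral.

CLXXXII = 182, XLIII = 43, CXXII = 122
182 + 43 = 225
225 - 122 = 103

CIII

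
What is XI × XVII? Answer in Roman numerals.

XI = 11
XVII = 17
11 × 17 = 187

CLXXXVII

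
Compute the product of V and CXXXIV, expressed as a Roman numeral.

V = 5
CXXXIV = 134
5 × 134 = 670

DCLXX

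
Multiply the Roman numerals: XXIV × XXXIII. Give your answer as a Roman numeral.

XXIV = 24
XXXIII = 33
24 × 33 = 792

DCCXCII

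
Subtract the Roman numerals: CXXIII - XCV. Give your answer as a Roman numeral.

CXXIII = 123
XCV = 95
123 - 95 = 28

XXVIII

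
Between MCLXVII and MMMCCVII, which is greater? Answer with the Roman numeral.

MCLXVII = 1167
MMMCCVII = 3207
3207 is larger

MMMCCVII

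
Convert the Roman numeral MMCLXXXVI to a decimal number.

MMCLXXXVI: M=1000, M=1000, C=100, L=50, X=10, X=10, X=10, V=5, I=1
1000 + 1000 + 100 + 50 + 10 + 10 + 10 + 5 + 1 = 2186

2186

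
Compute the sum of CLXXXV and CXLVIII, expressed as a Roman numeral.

CLXXXV = 185
CXLVIII = 148
185 + 148 = 333

CCCXXXIII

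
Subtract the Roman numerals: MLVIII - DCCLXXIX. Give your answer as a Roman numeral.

MLVIII = 1058
DCCLXXIX = 779
1058 - 779 = 279

CCLXXIX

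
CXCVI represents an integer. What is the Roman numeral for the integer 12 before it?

CXCVI = 196
196 - 12 = 184

CLXXXIV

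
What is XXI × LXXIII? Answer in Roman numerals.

XXI = 21
LXXIII = 73
21 × 73 = 1533

MDXXXIII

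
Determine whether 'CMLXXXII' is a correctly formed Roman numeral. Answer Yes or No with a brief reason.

'CMLXXXII': Check the rules: uses only the symbols I, V, X, L, C, D, M; no symbol is repeated more than three times in a row; V, L and D each appear at most once; the only place a smaller symbol precedes a larger one is the allowed subtractive pair CM, the symbol right after such a pair (if any) is smaller than the pair's first symbol, and otherwise the values never increase from left to right. Value: CM (900) + L (50) + X (10) + X (10) + X (10) + I (1) + I (1) = 982. So it is a valid standard Roman numeral.

Yes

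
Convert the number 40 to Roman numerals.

Convert 40 to Roman numerals:
  40 contains 1×40 (XL)

XL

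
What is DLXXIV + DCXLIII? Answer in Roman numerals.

DLXXIV = 574
DCXLIII = 643
574 + 643 = 1217

MCCXVII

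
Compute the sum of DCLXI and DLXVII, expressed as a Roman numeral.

DCLXI = 661
DLXVII = 567
661 + 567 = 1228

MCCXXVIII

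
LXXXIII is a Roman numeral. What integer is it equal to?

LXXXIII: L=50, X=10, X=10, X=10, I=1, I=1, I=1
50 + 10 + 10 + 10 + 1 + 1 + 1 = 83

83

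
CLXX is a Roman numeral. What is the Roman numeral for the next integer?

CLXX = 170, so the next integer is 170 + 1 = 171

CLXXI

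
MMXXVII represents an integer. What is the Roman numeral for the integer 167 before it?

MMXXVII = 2027
2027 - 167 = 1860

MDCCCLX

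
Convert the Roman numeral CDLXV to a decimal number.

CDLXV: CD=400, L=50, X=10, V=5
400 + 50 + 10 + 5 = 465

465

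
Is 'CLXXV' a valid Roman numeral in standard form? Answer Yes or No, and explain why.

'CLXXV': Check the rules: uses only the symbols I, V, X, L, C, D, M; no symbol is repeated more than three times in a row; V, L and D each appear at most once; no smaller symbol precedes a larger one (values never increase from left to right). Value: C (100) + L (50) + X (10) + X (10) + V (5) = 175. So it is a valid standard Roman numeral.

Yes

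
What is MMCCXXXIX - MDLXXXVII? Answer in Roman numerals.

MMCCXXXIX = 2239
MDLXXXVII = 1587
2239 - 1587 = 652

DCLII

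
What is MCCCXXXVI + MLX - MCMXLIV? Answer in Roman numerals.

MCCCXXXVI = 1336, MLX = 1060, MCMXLIV = 1944
1336 + 1060 = 2396
2396 - 1944 = 452

CDLII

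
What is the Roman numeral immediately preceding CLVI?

CLVI = 156, so the previous integer is 156 - 1 = 155

CLV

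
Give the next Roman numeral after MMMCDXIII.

MMMCDXIII = 3413; next is 3414

MMMCDXIV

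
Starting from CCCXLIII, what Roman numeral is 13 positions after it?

CCCXLIII = 343
343 + 13 = 356

CCCLVI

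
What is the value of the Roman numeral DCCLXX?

DCCLXX: D=500, C=100, C=100, L=50, X=10, X=10
500 + 100 + 100 + 50 + 10 + 10 = 770

770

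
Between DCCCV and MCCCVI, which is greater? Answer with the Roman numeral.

DCCCV = 805
MCCCVI = 1306
1306 is larger

MCCCVI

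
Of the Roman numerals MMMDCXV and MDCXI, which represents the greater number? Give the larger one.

MMMDCXV = 3615
MDCXI = 1611
3615 is larger

MMMDCXV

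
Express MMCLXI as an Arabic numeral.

MMCLXI: M=1000, M=1000, C=100, L=50, X=10, I=1
1000 + 1000 + 100 + 50 + 10 + 1 = 2161

2161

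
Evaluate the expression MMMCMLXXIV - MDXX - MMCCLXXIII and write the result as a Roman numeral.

MMMCMLXXIV = 3974, MDXX = 1520, MMCCLXXIII = 2273
3974 - 1520 = 2454
2454 - 2273 = 181

CLXXXI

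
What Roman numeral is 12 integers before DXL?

DXL = 540
540 - 12 = 528

DXXVIII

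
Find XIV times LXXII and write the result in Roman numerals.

XIV = 14
LXXII = 72
14 × 72 = 1008

MVIII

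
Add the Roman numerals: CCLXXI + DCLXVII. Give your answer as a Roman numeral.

CCLXXI = 271
DCLXVII = 667
271 + 667 = 938

CMXXXVIII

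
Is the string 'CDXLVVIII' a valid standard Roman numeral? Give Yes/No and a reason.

'CDXLVVIII': V should not appear more than once

No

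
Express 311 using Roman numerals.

Convert 311 to Roman numerals:
  311 contains 3×100 (CCC)
  11 contains 1×10 (X)
  1 contains 1×1 (I)

CCCXI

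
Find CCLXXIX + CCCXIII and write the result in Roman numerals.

CCLXXIX = 279
CCCXIII = 313
279 + 313 = 592

DXCII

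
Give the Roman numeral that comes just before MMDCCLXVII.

MMDCCLXVII = 2767; previous is 2766

MMDCCLXVI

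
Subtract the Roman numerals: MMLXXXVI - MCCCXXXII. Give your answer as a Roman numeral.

MMLXXXVI = 2086
MCCCXXXII = 1332
2086 - 1332 = 754

DCCLIV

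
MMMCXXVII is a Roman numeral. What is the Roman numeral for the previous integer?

MMMCXXVII = 3127, so the previous integer is 3127 - 1 = 3126

MMMCXXVI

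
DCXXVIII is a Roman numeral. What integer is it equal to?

DCXXVIII: D=500, C=100, X=10, X=10, V=5, I=1, I=1, I=1
500 + 100 + 10 + 10 + 5 + 1 + 1 + 1 = 628

628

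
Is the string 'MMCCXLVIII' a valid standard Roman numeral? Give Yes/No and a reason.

'MMCCXLVIII': Check the rules: uses only the symbols I, V, X, L, C, D, M; no symbol is repeated more than three times in a row; V, L and D each appear at most once; the only place a smaller symbol precedes a larger one is the allowed subtractive pair XL, the symbol right after such a pair (if any) is smaller than the pair's first symbol, and otherwise the values never increase from left to right. Value: M (1000) + M (1000) + C (100) + C (100) + XL (40) + V (5) + I (1) + I (1) + I (1) = 2248. So it is a valid standard Roman numeral.

Yes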